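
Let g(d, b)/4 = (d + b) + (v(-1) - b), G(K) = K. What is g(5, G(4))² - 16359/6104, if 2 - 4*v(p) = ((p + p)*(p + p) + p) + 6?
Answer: 145031/872 ≈ 166.32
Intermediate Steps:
v(p) = -1 - p² - p/4 (v(p) = ½ - (((p + p)*(p + p) + p) + 6)/4 = ½ - (((2*p)*(2*p) + p) + 6)/4 = ½ - ((4*p² + p) + 6)/4 = ½ - ((p + 4*p²) + 6)/4 = ½ - (6 + p + 4*p²)/4 = ½ + (-3/2 - p² - p/4) = -1 - p² - p/4)
g(d, b) = -7 + 4*d (g(d, b) = 4*((d + b) + ((-1 - 1*(-1)² - ¼*(-1)) - b)) = 4*((b + d) + ((-1 - 1*1 + ¼) - b)) = 4*((b + d) + ((-1 - 1 + ¼) - b)) = 4*((b + d) + (-7/4 - b)) = 4*(-7/4 + d) = -7 + 4*d)
g(5, G(4))² - 16359/6104 = (-7 + 4*5)² - 16359/6104 = (-7 + 20)² - 16359/6104 = 13² - 1*2337/872 = 169 - 2337/872 = 145031/872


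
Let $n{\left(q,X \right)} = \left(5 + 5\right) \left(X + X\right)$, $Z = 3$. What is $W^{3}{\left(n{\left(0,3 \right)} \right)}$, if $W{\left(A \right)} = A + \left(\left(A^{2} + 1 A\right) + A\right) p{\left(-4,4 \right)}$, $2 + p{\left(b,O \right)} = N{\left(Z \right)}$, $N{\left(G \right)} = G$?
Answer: $54010152000$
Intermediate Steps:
$p{\left(b,O \right)} = 1$ ($p{\left(b,O \right)} = -2 + 3 = 1$)
$n{\left(q,X \right)} = 20 X$ ($n{\left(q,X \right)} = 10 \cdot 2 X = 20 X$)
$W{\left(A \right)} = A^{2} + 3 A$ ($W{\left(A \right)} = A + \left(\left(A^{2} + 1 A\right) + A\right) 1 = A + \left(\left(A^{2} + A\right) + A\right) 1 = A + \left(\left(A + A^{2}\right) + A\right) 1 = A + \left(A^{2} + 2 A\right) 1 = A + \left(A^{2} + 2 A\right) = A^{2} + 3 A$)
$W^{3}{\left(n{\left(0,3 \right)} \right)} = \left(20 \cdot 3 \left(3 + 20 \cdot 3\right)\right)^{3} = \left(60 \left(3 + 60\right)\right)^{3} = \left(60 \cdot 63\right)^{3} = 3780^{3} = 54010152000$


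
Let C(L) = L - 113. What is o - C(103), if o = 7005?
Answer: 7015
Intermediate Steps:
C(L) = -113 + L
o - C(103) = 7005 - (-113 + 103) = 7005 - 1*(-10) = 7005 + 10 = 7015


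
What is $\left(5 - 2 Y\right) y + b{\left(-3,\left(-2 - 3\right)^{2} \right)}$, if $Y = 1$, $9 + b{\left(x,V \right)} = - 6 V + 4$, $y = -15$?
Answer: $-200$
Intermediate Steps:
$b{\left(x,V \right)} = -5 - 6 V$ ($b{\left(x,V \right)} = -9 - \left(-4 + 6 V\right) = -5 - 6 V$)
$\left(5 - 2 Y\right) y + b{\left(-3,\left(-2 - 3\right)^{2} \right)} = \left(5 - 2\right) \left(-15\right) - \left(5 + 6 \left(-2 - 3\right)^{2}\right) = \left(5 - 2\right) \left(-15\right) - \left(5 + 6 \left(-5\right)^{2}\right) = 3 \left(-15\right) - 155 = -45 - 155 = -200$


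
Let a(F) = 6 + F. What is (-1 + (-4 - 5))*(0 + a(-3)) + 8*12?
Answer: 66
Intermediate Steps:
(-1 + (-4 - 5))*(0 + a(-3)) + 8*12 = (-1 + (-4 - 5))*(0 + (6 - 3)) + 8*12 = (-1 - 9)*(0 + 3) + 96 = -10*3 + 96 = -30 + 96 = 66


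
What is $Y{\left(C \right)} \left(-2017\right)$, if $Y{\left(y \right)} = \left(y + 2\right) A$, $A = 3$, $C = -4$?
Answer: $12102$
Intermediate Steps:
$Y{\left(y \right)} = 6 + 3 y$ ($Y{\left(y \right)} = \left(y + 2\right) 3 = \left(2 + y\right) 3 = 6 + 3 y$)
$Y{\left(C \right)} \left(-2017\right) = \left(6 + 3 \left(-4\right)\right) \left(-2017\right) = \left(6 - 12\right) \left(-2017\right) = \left(-6\right) \left(-2017\right) = 12102$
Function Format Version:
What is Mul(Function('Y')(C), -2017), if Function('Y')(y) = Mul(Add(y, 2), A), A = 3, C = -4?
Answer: 12102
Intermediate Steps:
Function('Y')(y) = Add(6, Mul(3, y)) (Function('Y')(y) = Mul(Add(y, 2), 3) = Mul(Add(2, y), 3) = Add(6, Mul(3, y)))
Mul(Function('Y')(C), -2017) = Mul(Add(6, Mul(3, -4)), -2017) = Mul(Add(6, -12), -2017) = Mul(-6, -2017) = 12102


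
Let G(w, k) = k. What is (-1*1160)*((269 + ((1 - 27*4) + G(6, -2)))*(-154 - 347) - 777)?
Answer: 93886920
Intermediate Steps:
(-1*1160)*((269 + ((1 - 27*4) + G(6, -2)))*(-154 - 347) - 777) = (-1*1160)*((269 + ((1 - 27*4) - 2))*(-154 - 347) - 777) = -1160*((269 + ((1 - 108) - 2))*(-501) - 777) = -1160*((269 + (-107 - 2))*(-501) - 777) = -1160*((269 - 109)*(-501) - 777) = -1160*(160*(-501) - 777) = -1160*(-80160 - 777) = -1160*(-80937) = 93886920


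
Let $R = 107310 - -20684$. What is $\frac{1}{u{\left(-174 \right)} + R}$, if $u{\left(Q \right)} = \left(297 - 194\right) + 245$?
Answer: $\frac{1}{128342} \approx 7.7917 \cdot 10^{-6}$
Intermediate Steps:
$u{\left(Q \right)} = 348$ ($u{\left(Q \right)} = 103 + 245 = 348$)
$R = 127994$ ($R = 107310 + 20684 = 127994$)
$\frac{1}{u{\left(-174 \right)} + R} = \frac{1}{348 + 127994} = \frac{1}{128342}$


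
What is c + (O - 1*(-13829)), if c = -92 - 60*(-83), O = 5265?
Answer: 23982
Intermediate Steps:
c = 4888 (c = -92 + 4980 = 4888)
c + (O - 1*(-13829)) = 4888 + (5265 - 1*(-13829)) = 4888 + (5265 + 13829) = 4888 + 19094 = 23982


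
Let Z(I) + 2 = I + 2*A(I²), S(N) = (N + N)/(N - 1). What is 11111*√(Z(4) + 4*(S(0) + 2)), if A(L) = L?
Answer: 11111*√42 ≈ 72008.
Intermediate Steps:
S(N) = 2*N/(-1 + N) (S(N) = (2*N)/(-1 + N) = 2*N/(-1 + N))
Z(I) = -2 + I + 2*I² (Z(I) = -2 + (I + 2*I²) = -2 + I + 2*I²)
11111*√(Z(4) + 4*(S(0) + 2)) = 11111*√((-2 + 4 + 2*4²) + 4*(2*0/(-1 + 0) + 2)) = 11111*√((-2 + 4 + 2*16) + 4*(2*0/(-1) + 2)) = 11111*√((-2 + 4 + 32) + 4*(2*0*(-1) + 2)) = 11111*√(34 + 4*(0 + 2)) = 11111*√(34 + 4*2) = 11111*√(34 + 8) = 11111*√42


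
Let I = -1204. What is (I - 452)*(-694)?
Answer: 1149264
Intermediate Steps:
(I - 452)*(-694) = (-1204 - 452)*(-694) = -1656*(-694) = 1149264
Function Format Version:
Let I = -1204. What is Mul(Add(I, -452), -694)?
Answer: 1149264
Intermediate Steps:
Mul(Add(I, -452), -694) = Mul(Add(-1204, -452), -694) = Mul(-1656, -694) = 1149264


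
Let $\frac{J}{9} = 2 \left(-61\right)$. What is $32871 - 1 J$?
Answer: $33969$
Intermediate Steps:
$J = -1098$ ($J = 9 \cdot 2 \left(-61\right) = 9 \left(-122\right) = -1098$)
$32871 - 1 J = 32871 - 1 \left(-1098\right) = 32871 - -1098 = 32871 + 1098 = 33969$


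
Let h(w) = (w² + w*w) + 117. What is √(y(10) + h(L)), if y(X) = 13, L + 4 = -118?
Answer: 3*√3322 ≈ 172.91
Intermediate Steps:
L = -122 (L = -4 - 118 = -122)
h(w) = 117 + 2*w² (h(w) = (w² + w²) + 117 = 2*w² + 117 = 117 + 2*w²)
√(y(10) + h(L)) = √(13 + (117 + 2*(-122)²)) = √(13 + (117 + 2*14884)) = √(13 + (117 + 29768)) = √(13 + 29885) = √29898 = 3*√3322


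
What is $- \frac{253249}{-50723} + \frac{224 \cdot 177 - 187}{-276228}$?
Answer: $\frac{67952884469}{14011112844} \approx 4.8499$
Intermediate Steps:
$- \frac{253249}{-50723} + \frac{224 \cdot 177 - 187}{-276228} = \left(-253249\right) \left(- \frac{1}{50723}\right) + \left(39648 - 187\right) \left(- \frac{1}{276228}\right) = \frac{253249}{50723} + 39461 \left(- \frac{1}{276228}\right) = \frac{253249}{50723} - \frac{39461}{276228} = \frac{67952884469}{14011112844}$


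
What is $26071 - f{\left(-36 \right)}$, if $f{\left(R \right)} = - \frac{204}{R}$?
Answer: $\frac{78196}{3} \approx 26065.0$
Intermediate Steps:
$26071 - f{\left(-36 \right)} = 26071 - - \frac{204}{-36} = 26071 - \left(-204\right) \left(- \frac{1}{36}\right) = 26071 - \frac{17}{3} = \frac{78196}{3}$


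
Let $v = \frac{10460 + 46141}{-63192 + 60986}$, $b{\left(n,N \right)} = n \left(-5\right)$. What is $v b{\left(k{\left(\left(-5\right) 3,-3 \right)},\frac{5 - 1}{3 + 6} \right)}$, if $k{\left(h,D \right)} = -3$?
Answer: $- \frac{849015}{2206} \approx -384.87$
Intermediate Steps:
$b{\left(n,N \right)} = - 5 n$
$v = - \frac{56601}{2206}$ ($v = \frac{56601}{-2206} = 56601 \left(- \frac{1}{2206}\right) = - \frac{56601}{2206} \approx -25.658$)
$v b{\left(k{\left(\left(-5\right) 3,-3 \right)},\frac{5 - 1}{3 + 6} \right)} = - \frac{56601 \left(\left(-5\right) \left(-3\right)\right)}{2206} = \left(- \frac{56601}{2206}\right) 15 = - \frac{849015}{2206}$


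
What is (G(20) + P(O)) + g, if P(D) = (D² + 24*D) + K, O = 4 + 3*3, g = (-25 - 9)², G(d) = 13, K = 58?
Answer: 1708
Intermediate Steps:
g = 1156 (g = (-34)² = 1156)
O = 13 (O = 4 + 9 = 13)
P(D) = 58 + D² + 24*D (P(D) = (D² + 24*D) + 58 = 58 + D² + 24*D)
(G(20) + P(O)) + g = (13 + (58 + 13² + 24*13)) + 1156 = (13 + (58 + 169 + 312)) + 1156 = (13 + 539) + 1156 = 552 + 1156 = 1708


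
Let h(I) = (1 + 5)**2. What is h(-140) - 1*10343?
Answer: -10307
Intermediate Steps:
h(I) = 36 (h(I) = 6**2 = 36)
h(-140) - 1*10343 = 36 - 1*10343 = 36 - 10343 = -10307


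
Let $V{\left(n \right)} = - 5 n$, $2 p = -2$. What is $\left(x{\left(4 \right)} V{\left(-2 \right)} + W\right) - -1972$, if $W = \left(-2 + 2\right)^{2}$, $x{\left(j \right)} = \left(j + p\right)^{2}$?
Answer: $2062$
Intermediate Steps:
$p = -1$ ($p = \frac{1}{2} \left(-2\right) = -1$)
$x{\left(j \right)} = \left(-1 + j\right)^{2}$ ($x{\left(j \right)} = \left(j - 1\right)^{2} = \left(-1 + j\right)^{2}$)
$W = 0$ ($W = 0^{2} = 0$)
$\left(x{\left(4 \right)} V{\left(-2 \right)} + W\right) - -1972 = \left(\left(-1 + 4\right)^{2} \left(\left(-5\right) \left(-2\right)\right) + 0\right) - -1972 = \left(3^{2} \cdot 10 + 0\right) + 1972 = \left(9 \cdot 10 + 0\right) + 1972 = \left(90 + 0\right) + 1972 = 90 + 1972 = 2062$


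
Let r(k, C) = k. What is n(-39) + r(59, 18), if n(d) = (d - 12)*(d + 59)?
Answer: -961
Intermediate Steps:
n(d) = (-12 + d)*(59 + d)
n(-39) + r(59, 18) = (-708 + (-39)**2 + 47*(-39)) + 59 = (-708 + 1521 - 1833) + 59 = -1020 + 59 = -961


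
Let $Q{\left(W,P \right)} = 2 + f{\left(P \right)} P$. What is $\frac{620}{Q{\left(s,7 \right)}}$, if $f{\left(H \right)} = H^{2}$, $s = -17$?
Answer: $\frac{124}{69} \approx 1.7971$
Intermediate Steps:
$Q{\left(W,P \right)} = 2 + P^{3}$ ($Q{\left(W,P \right)} = 2 + P^{2} P = 2 + P^{3}$)
$\frac{620}{Q{\left(s,7 \right)}} = \frac{620}{2 + 7^{3}} = \frac{620}{2 + 343} = \frac{620}{345} = 620 \cdot \frac{1}{345} = \frac{124}{69}$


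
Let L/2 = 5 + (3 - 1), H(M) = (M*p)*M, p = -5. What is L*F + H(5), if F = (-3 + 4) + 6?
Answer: -27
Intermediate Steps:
H(M) = -5*M² (H(M) = (M*(-5))*M = (-5*M)*M = -5*M²)
F = 7 (F = 1 + 6 = 7)
L = 14 (L = 2*(5 + (3 - 1)) = 2*(5 + 2) = 2*7 = 14)
L*F + H(5) = 14*7 - 5*5² = 98 - 5*25 = 98 - 125 = -27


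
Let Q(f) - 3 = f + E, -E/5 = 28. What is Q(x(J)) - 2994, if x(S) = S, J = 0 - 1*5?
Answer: -3136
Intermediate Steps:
E = -140 (E = -5*28 = -140)
J = -5 (J = 0 - 5 = -5)
Q(f) = -137 + f (Q(f) = 3 + (f - 140) = 3 + (-140 + f) = -137 + f)
Q(x(J)) - 2994 = (-137 - 5) - 2994 = -142 - 2994 = -3136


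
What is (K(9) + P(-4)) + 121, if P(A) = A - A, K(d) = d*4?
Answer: 157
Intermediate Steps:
K(d) = 4*d
P(A) = 0
(K(9) + P(-4)) + 121 = (4*9 + 0) + 121 = (36 + 0) + 121 = 36 + 121 = 157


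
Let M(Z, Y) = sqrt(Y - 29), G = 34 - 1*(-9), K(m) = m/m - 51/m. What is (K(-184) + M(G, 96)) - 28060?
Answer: -5162805/184 + sqrt(67) ≈ -28051.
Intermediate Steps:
K(m) = 1 - 51/m
G = 43 (G = 34 + 9 = 43)
M(Z, Y) = sqrt(-29 + Y)
(K(-184) + M(G, 96)) - 28060 = ((-51 - 184)/(-184) + sqrt(-29 + 96)) - 28060 = (-1/184*(-235) + sqrt(67)) - 28060 = (235/184 + sqrt(67)) - 28060 = -5162805/184 + sqrt(67)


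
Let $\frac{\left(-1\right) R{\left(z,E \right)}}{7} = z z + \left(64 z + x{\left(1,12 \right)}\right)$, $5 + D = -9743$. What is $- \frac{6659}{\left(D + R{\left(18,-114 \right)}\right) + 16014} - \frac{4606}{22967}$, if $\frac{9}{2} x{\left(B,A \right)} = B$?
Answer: $\frac{172545547}{120110848} \approx 1.4366$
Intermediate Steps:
$D = -9748$ ($D = -5 - 9743 = -9748$)
$x{\left(B,A \right)} = \frac{2 B}{9}$
$R{\left(z,E \right)} = - \frac{14}{9} - 448 z - 7 z^{2}$ ($R{\left(z,E \right)} = - 7 \left(z z + \left(64 z + \frac{2}{9} \cdot 1\right)\right) = - 7 \left(z^{2} + \left(64 z + \frac{2}{9}\right)\right) = - 7 \left(z^{2} + \left(\frac{2}{9} + 64 z\right)\right) = - 7 \left(\frac{2}{9} + z^{2} + 64 z\right) = - \frac{14}{9} - 448 z - 7 z^{2}$)
$- \frac{6659}{\left(D + R{\left(18,-114 \right)}\right) + 16014} - \frac{4606}{22967} = - \frac{6659}{\left(-9748 - \left(\frac{72590}{9} + 2268\right)\right) + 16014} - \frac{4606}{22967} = - \frac{6659}{\left(-9748 - \frac{93002}{9}\right) + 16014} - \frac{658}{3281} = - \frac{6659}{- \frac{180734}{9} + 16014} - \frac{658}{3281} = - \frac{6659}{- \frac{36608}{9}} - \frac{658}{3281} = \left(-6659\right) \left(- \frac{9}{36608}\right) - \frac{658}{3281} = \frac{59931}{36608} - \frac{658}{3281} = \frac{172545547}{120110848}$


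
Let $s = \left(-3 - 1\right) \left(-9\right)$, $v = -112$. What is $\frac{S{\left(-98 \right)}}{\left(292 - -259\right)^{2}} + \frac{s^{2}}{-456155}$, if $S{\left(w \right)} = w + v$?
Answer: $- \frac{489259446}{138489114155} \approx -0.0035328$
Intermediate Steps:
$s = 36$ ($s = \left(-4\right) \left(-9\right) = 36$)
$S{\left(w \right)} = -112 + w$ ($S{\left(w \right)} = w - 112 = -112 + w$)
$\frac{S{\left(-98 \right)}}{\left(292 - -259\right)^{2}} + \frac{s^{2}}{-456155} = \frac{-112 - 98}{\left(292 - -259\right)^{2}} + \frac{36^{2}}{-456155} = - \frac{210}{\left(292 + 259\right)^{2}} + 1296 \left(- \frac{1}{456155}\right) = - \frac{210}{551^{2}} - \frac{1296}{456155} = - \frac{210}{303601} - \frac{1296}{456155} = - \frac{489259446}{138489114155}$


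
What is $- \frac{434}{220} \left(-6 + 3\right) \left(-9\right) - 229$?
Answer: $- \frac{31049}{110} \approx -282.26$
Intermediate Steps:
$- \frac{434}{220} \left(-6 + 3\right) \left(-9\right) - 229 = \left(-434\right) \frac{1}{220} \left(\left(-3\right) \left(-9\right)\right) - 229 = \left(- \frac{217}{110}\right) 27 - 229 = - \frac{5859}{110} - 229 = - \frac{31049}{110}$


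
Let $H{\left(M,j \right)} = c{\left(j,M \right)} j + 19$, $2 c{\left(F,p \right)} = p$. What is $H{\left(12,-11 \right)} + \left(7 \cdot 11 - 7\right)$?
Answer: $23$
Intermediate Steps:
$c{\left(F,p \right)} = \frac{p}{2}$
$H{\left(M,j \right)} = 19 + \frac{M j}{2}$ ($H{\left(M,j \right)} = \frac{M}{2} j + 19 = \frac{M j}{2} + 19 = 19 + \frac{M j}{2}$)
$H{\left(12,-11 \right)} + \left(7 \cdot 11 - 7\right) = \left(19 + \frac{1}{2} \cdot 12 \left(-11\right)\right) + \left(7 \cdot 11 - 7\right) = \left(19 - 66\right) + \left(77 - 7\right) = -47 + 70 = 23$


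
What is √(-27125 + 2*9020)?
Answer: I*√9085 ≈ 95.315*I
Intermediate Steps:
√(-27125 + 2*9020) = √(-27125 + 18040) = √(-9085) = I*√9085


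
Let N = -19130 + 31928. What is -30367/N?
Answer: -30367/12798 ≈ -2.3728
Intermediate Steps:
N = 12798
-30367/N = -30367/12798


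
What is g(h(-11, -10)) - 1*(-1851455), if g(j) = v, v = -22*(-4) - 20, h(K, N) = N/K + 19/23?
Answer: 1851523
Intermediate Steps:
h(K, N) = 19/23 + N/K (h(K, N) = N/K + 19*(1/23) = N/K + 19/23 = 19/23 + N/K)
v = 68 (v = 88 - 20 = 68)
g(j) = 68
g(h(-11, -10)) - 1*(-1851455) = 68 - 1*(-1851455) = 68 + 1851455 = 1851523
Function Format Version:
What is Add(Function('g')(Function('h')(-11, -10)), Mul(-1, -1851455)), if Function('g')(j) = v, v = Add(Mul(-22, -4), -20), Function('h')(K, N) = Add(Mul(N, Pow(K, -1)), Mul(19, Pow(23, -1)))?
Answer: 1851523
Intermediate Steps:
Function('h')(K, N) = Add(Rational(19, 23), Mul(N, Pow(K, -1))) (Function('h')(K, N) = Add(Mul(N, Pow(K, -1)), Mul(19, Rational(1, 23))) = Add(Mul(N, Pow(K, -1)), Rational(19, 23)) = Add(Rational(19, 23), Mul(N, Pow(K, -1))))
v = 68 (v = Add(88, -20) = 68)
Function('g')(j) = 68
Add(Function('g')(Function('h')(-11, -10)), Mul(-1, -1851455)) = Add(68, Mul(-1, -1851455)) = Add(68, 1851455) = 1851523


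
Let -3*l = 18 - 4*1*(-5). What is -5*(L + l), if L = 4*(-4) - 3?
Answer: 475/3 ≈ 158.33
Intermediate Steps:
L = -19 (L = -16 - 3 = -19)
l = -38/3 (l = -(18 - 4*1*(-5))/3 = -(18 - 4*(-5))/3 = -(18 - 1*(-20))/3 = -(18 + 20)/3 = -⅓*38 = -38/3 ≈ -12.667)
-5*(L + l) = -5*(-19 - 38/3) = -5*(-95/3) = 475/3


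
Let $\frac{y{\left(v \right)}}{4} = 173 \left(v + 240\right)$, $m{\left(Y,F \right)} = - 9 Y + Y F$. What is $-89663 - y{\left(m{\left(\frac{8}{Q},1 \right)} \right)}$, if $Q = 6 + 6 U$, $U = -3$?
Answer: $- \frac{778301}{3} \approx -2.5943 \cdot 10^{5}$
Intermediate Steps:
$Q = -12$ ($Q = 6 + 6 \left(-3\right) = 6 - 18 = -12$)
$m{\left(Y,F \right)} = - 9 Y + F Y$
$y{\left(v \right)} = 166080 + 692 v$ ($y{\left(v \right)} = 4 \cdot 173 \left(v + 240\right) = 4 \cdot 173 \left(240 + v\right) = 4 \left(41520 + 173 v\right) = 166080 + 692 v$)
$-89663 - y{\left(m{\left(\frac{8}{Q},1 \right)} \right)} = -89663 - \left(166080 + 692 \frac{8}{-12} \left(-9 + 1\right)\right) = -89663 - \left(166080 + 692 \cdot 8 \left(- \frac{1}{12}\right) \left(-8\right)\right) = -89663 - \left(166080 + 692 \left(\left(- \frac{2}{3}\right) \left(-8\right)\right)\right) = -89663 - \left(166080 + 692 \cdot \frac{16}{3}\right) = -89663 - \left(166080 + \frac{11072}{3}\right) = -89663 - \frac{509312}{3} = - \frac{778301}{3}$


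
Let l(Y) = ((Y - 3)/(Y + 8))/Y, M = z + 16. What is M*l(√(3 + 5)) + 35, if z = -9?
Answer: 291/8 - √2 ≈ 34.961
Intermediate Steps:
M = 7 (M = -9 + 16 = 7)
l(Y) = (-3 + Y)/(Y*(8 + Y)) (l(Y) = ((-3 + Y)/(8 + Y))/Y = (-3 + Y)/(Y*(8 + Y)))
M*l(√(3 + 5)) + 35 = 7*((-3 + √(3 + 5))/((√(3 + 5))*(8 + √(3 + 5)))) + 35 = 7*((-3 + √8)/((√8)*(8 + √8))) + 35 = 7*((-3 + 2*√2)/(((2*√2))*(8 + 2*√2))) + 35 = 7*((√2/4)*(-3 + 2*√2)/(8 + 2*√2)) + 35 = 7*(√2*(-3 + 2*√2)/(4*(8 + 2*√2))) + 35 = 7*√2*(-3 + 2*√2)/(4*(8 + 2*√2)) + 35 = 35 + 7*√2*(-3 + 2*√2)/(4*(8 + 2*√2))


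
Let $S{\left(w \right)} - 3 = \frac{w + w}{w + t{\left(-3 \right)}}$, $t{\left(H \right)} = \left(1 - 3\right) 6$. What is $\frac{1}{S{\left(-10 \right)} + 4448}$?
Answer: $\frac{11}{48971} \approx 0.00022462$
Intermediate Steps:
$t{\left(H \right)} = -12$ ($t{\left(H \right)} = \left(-2\right) 6 = -12$)
$S{\left(w \right)} = 3 + \frac{2 w}{-12 + w}$ ($S{\left(w \right)} = 3 + \frac{w + w}{w - 12} = 3 + \frac{2 w}{-12 + w}$)
$\frac{1}{S{\left(-10 \right)} + 4448} = \frac{1}{\frac{-36 + 5 \left(-10\right)}{-12 - 10} + 4448} = \frac{1}{\frac{-36 - 50}{-22} + 4448} = \frac{1}{\left(- \frac{1}{22}\right) \left(-86\right) + 4448} = \frac{1}{\frac{43}{11} + 4448} = \frac{1}{\frac{48971}{11}} = \frac{11}{48971}$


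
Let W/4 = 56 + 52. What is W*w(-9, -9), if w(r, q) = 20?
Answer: 8640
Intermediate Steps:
W = 432 (W = 4*(56 + 52) = 4*108 = 432)
W*w(-9, -9) = 432*20 = 8640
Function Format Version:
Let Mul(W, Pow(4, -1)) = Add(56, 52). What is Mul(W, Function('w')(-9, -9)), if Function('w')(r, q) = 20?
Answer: 8640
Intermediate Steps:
W = 432 (W = Mul(4, Add(56, 52)) = Mul(4, 108) = 432)
Mul(W, Function('w')(-9, -9)) = Mul(432, 20) = 8640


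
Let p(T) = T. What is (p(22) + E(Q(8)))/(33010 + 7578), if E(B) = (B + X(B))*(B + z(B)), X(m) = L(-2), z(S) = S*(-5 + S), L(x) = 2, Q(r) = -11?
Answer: -1463/40588 ≈ -0.036045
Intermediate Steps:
X(m) = 2
E(B) = (2 + B)*(B + B*(-5 + B)) (E(B) = (B + 2)*(B + B*(-5 + B)) = (2 + B)*(B + B*(-5 + B)))
(p(22) + E(Q(8)))/(33010 + 7578) = (22 - 11*(-8 + (-11)² - 2*(-11)))/(33010 + 7578) = (22 - 11*(-8 + 121 + 22))/40588 = (22 - 11*135)*(1/40588) = (22 - 1485)*(1/40588) = -1463*1/40588 = -1463/40588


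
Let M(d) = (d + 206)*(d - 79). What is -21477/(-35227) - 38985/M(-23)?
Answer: 591404759/219182394 ≈ 2.6982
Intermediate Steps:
M(d) = (-79 + d)*(206 + d) (M(d) = (206 + d)*(-79 + d) = (-79 + d)*(206 + d))
-21477/(-35227) - 38985/M(-23) = -21477/(-35227) - 38985/(-16274 + (-23)² + 127*(-23)) = -21477*(-1/35227) - 38985/(-16274 + 529 - 2921) = 21477/35227 - 38985/(-18666) = 21477/35227 - 38985*(-1/18666) = 21477/35227 + 12995/6222 = 591404759/219182394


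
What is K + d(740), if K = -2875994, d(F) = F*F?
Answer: -2328394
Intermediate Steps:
d(F) = F²
K + d(740) = -2875994 + 740² = -2875994 + 547600 = -2328394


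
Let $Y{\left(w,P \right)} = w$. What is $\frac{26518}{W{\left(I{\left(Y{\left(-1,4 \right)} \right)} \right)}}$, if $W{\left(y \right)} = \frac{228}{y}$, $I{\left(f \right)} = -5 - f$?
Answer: $- \frac{26518}{57} \approx -465.23$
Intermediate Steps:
$\frac{26518}{W{\left(I{\left(Y{\left(-1,4 \right)} \right)} \right)}} = \frac{26518}{228 \frac{1}{-5 - -1}} = \frac{26518}{228 \frac{1}{-5 + 1}} = \frac{26518}{228 \frac{1}{-4}} = \frac{26518}{228 \left(- \frac{1}{4}\right)} = \frac{26518}{-57} = 26518 \left(- \frac{1}{57}\right) = - \frac{26518}{57}$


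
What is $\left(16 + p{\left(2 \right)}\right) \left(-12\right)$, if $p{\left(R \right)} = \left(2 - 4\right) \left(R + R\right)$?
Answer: $-96$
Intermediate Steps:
$p{\left(R \right)} = - 4 R$ ($p{\left(R \right)} = - 2 \cdot 2 R = - 4 R$)
$\left(16 + p{\left(2 \right)}\right) \left(-12\right) = \left(16 - 8\right) \left(-12\right) = 8 \left(-12\right) = -96$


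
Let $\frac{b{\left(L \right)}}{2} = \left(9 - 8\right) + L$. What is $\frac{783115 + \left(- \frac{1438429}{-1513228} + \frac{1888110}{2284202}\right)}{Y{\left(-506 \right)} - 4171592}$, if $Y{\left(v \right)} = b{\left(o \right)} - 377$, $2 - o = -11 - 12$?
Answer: $- \frac{1353428784228966089}{7210153987066217676} \approx -0.18771$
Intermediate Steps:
$o = 25$ ($o = 2 - \left(-11 - 12\right) = 2 - -23 = 2 + 23 = 25$)
$b{\left(L \right)} = 2 + 2 L$ ($b{\left(L \right)} = 2 \left(\left(9 - 8\right) + L\right) = 2 \left(1 + L\right) = 2 + 2 L$)
$Y{\left(v \right)} = -325$ ($Y{\left(v \right)} = \left(2 + 2 \cdot 25\right) - 377 = \left(2 + 50\right) - 377 = 52 - 377 = -325$)
$\frac{783115 + \left(- \frac{1438429}{-1513228} + \frac{1888110}{2284202}\right)}{Y{\left(-506 \right)} - 4171592} = \frac{783115 + \left(- \frac{1438429}{-1513228} + \frac{1888110}{2284202}\right)}{-325 - 4171592} = \frac{783115 + \left(\left(-1438429\right) \left(- \frac{1}{1513228}\right) + 1888110 \cdot \frac{1}{2284202}\right)}{-4171917} = \left(783115 + \left(\frac{1438429}{1513228} + \frac{944055}{1142101}\right)\right) \left(- \frac{1}{4171917}\right) = \left(783115 + \frac{3071401658869}{1728259212028}\right) \left(- \frac{1}{4171917}\right) = \frac{1353428784228966089}{1728259212028} \left(- \frac{1}{4171917}\right) = - \frac{1353428784228966089}{7210153987066217676}$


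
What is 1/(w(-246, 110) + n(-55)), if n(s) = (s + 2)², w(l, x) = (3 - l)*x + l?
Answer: 1/29953 ≈ 3.3386e-5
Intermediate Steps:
w(l, x) = l + x*(3 - l) (w(l, x) = x*(3 - l) + l = l + x*(3 - l))
n(s) = (2 + s)²
1/(w(-246, 110) + n(-55)) = 1/((-246 + 3*110 - 1*(-246)*110) + (2 - 55)²) = 1/((-246 + 330 + 27060) + (-53)²) = 1/(27144 + 2809) = 1/29953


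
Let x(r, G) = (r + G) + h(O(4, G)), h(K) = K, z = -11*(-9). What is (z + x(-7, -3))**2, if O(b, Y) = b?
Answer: 8649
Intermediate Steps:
z = 99
x(r, G) = 4 + G + r (x(r, G) = (r + G) + 4 = (G + r) + 4 = 4 + G + r)
(z + x(-7, -3))**2 = (99 + (4 - 3 - 7))**2 = (99 - 6)**2 = 93**2 = 8649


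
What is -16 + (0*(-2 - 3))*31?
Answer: -16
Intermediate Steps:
-16 + (0*(-2 - 3))*31 = -16 + (0*(-5))*31 = -16 + 0*31 = -16 + 0 = -16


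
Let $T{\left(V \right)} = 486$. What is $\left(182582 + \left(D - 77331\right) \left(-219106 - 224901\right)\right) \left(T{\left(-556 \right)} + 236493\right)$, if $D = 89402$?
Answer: $-1270071393910785$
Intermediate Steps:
$\left(182582 + \left(D - 77331\right) \left(-219106 - 224901\right)\right) \left(T{\left(-556 \right)} + 236493\right) = \left(182582 + \left(89402 - 77331\right) \left(-219106 - 224901\right)\right) \left(486 + 236493\right) = \left(182582 + 12071 \left(-444007\right)\right) 236979 = \left(182582 - 5359608497\right) 236979 = \left(-5359425915\right) 236979 = -1270071393910785$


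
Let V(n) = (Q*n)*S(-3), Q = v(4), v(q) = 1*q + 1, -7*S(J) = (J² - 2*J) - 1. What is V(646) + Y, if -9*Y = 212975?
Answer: -271115/9 ≈ -30124.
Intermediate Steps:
Y = -212975/9 (Y = -⅑*212975 = -212975/9 ≈ -23664.)
S(J) = ⅐ - J²/7 + 2*J/7 (S(J) = -((J² - 2*J) - 1)/7 = -(-1 + J² - 2*J)/7 = ⅐ - J²/7 + 2*J/7)
v(q) = 1 + q (v(q) = q + 1 = 1 + q)
Q = 5 (Q = 1 + 4 = 5)
V(n) = -10*n (V(n) = (5*n)*(⅐ - ⅐*(-3)² + (2/7)*(-3)) = (5*n)*(⅐ - ⅐*9 - 6/7) = (5*n)*(⅐ - 9/7 - 6/7) = (5*n)*(-2) = -10*n)
V(646) + Y = -10*646 - 212975/9 = -6460 - 212975/9 = -271115/9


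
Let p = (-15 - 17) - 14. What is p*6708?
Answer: -308568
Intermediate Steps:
p = -46 (p = -32 - 14 = -46)
p*6708 = -46*6708 = -308568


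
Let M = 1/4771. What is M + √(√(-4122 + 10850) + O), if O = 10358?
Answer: 1/4771 + √(10358 + 58*√2) ≈ 102.18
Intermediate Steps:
M = 1/4771 ≈ 0.00020960
M + √(√(-4122 + 10850) + O) = 1/4771 + √(√(-4122 + 10850) + 10358) = 1/4771 + √(√6728 + 10358) = 1/4771 + √(58*√2 + 10358) = 1/4771 + √(10358 + 58*√2)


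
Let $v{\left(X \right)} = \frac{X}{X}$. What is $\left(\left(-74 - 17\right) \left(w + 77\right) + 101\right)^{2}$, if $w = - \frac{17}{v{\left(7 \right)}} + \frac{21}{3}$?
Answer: $35952016$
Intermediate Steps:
$v{\left(X \right)} = 1$
$w = -10$ ($w = - \frac{17}{1} + \frac{21}{3} = \left(-17\right) 1 + 21 \cdot \frac{1}{3} = -17 + 7 = -10$)
$\left(\left(-74 - 17\right) \left(w + 77\right) + 101\right)^{2} = \left(\left(-74 - 17\right) \left(-10 + 77\right) + 101\right)^{2} = \left(\left(-91\right) 67 + 101\right)^{2} = \left(-6097 + 101\right)^{2} = \left(-5996\right)^{2} = 35952016$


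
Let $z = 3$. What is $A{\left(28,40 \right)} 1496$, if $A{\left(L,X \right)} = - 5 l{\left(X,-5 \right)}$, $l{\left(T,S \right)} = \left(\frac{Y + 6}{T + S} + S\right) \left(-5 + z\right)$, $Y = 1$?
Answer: $-71808$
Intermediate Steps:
$l{\left(T,S \right)} = - \frac{14}{S + T} - 2 S$ ($l{\left(T,S \right)} = \left(\frac{1 + 6}{T + S} + S\right) \left(-5 + 3\right) = \left(\frac{7}{S + T} + S\right) \left(-2\right) = \left(S + \frac{7}{S + T}\right) \left(-2\right) = - \frac{14}{S + T} - 2 S$)
$A{\left(L,X \right)} = - \frac{10 \left(-32 + 5 X\right)}{-5 + X}$ ($A{\left(L,X \right)} = - 5 \frac{2 \left(-7 - \left(-5\right)^{2} - - 5 X\right)}{-5 + X} = - 5 \frac{2 \left(-7 - 25 + 5 X\right)}{-5 + X} = - 5 \frac{2 \left(-32 + 5 X\right)}{-5 + X} = - \frac{10 \left(-32 + 5 X\right)}{-5 + X}$)
$A{\left(28,40 \right)} 1496 = \frac{10 \left(32 - 200\right)}{-5 + 40} \cdot 1496 = \frac{10 \left(32 - 200\right)}{35} \cdot 1496 = 10 \cdot \frac{1}{35} \left(-168\right) 1496 = \left(-48\right) 1496 = -71808$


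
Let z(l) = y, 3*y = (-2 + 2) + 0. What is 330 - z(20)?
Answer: 330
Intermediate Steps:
y = 0 (y = ((-2 + 2) + 0)/3 = (0 + 0)/3 = (⅓)*0 = 0)
z(l) = 0
330 - z(20) = 330 - 1*0 = 330 + 0 = 330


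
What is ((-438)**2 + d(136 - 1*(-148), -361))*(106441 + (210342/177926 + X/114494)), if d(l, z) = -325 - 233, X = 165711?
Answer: 103696718373200625867/5092864861 ≈ 2.0361e+10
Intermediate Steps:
d(l, z) = -558
((-438)**2 + d(136 - 1*(-148), -361))*(106441 + (210342/177926 + X/114494)) = ((-438)**2 - 558)*(106441 + (210342/177926 + 165711/114494)) = (191844 - 558)*(106441 + (210342*(1/177926) + 165711*(1/114494))) = 191286*(106441 + (105171/88963 + 165711/114494)) = 191286*(106441 + 26783596167/10185729722) = 191286*(1084206040935569/10185729722) = 103696718373200625867/5092864861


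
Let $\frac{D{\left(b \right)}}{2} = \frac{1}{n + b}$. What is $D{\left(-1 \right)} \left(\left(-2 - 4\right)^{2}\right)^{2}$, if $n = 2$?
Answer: $2592$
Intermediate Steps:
$D{\left(b \right)} = \frac{2}{2 + b}$
$D{\left(-1 \right)} \left(\left(-2 - 4\right)^{2}\right)^{2} = \frac{2}{2 - 1} \left(\left(-2 - 4\right)^{2}\right)^{2} = \frac{2}{1} \left(\left(-6\right)^{2}\right)^{2} = 2 \cdot 1 \cdot 36^{2} = 2 \cdot 1296 = 2592$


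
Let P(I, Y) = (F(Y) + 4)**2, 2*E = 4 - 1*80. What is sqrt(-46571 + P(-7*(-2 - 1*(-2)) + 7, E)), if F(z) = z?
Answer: I*sqrt(45415) ≈ 213.11*I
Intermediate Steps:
E = -38 (E = (4 - 1*80)/2 = (4 - 80)/2 = (1/2)*(-76) = -38)
P(I, Y) = (4 + Y)**2 (P(I, Y) = (Y + 4)**2 = (4 + Y)**2)
sqrt(-46571 + P(-7*(-2 - 1*(-2)) + 7, E)) = sqrt(-46571 + (4 - 38)**2) = sqrt(-46571 + (-34)**2) = sqrt(-46571 + 1156) = sqrt(-45415) = I*sqrt(45415)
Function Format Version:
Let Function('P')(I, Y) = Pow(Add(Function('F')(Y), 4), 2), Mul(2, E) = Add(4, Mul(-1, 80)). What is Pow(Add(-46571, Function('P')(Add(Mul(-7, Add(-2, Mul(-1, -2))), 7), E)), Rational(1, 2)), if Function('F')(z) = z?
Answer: Mul(I, Pow(45415, Rational(1, 2))) ≈ Mul(213.11, I)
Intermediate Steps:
E = -38 (E = Mul(Rational(1, 2), Add(4, Mul(-1, 80))) = Mul(Rational(1, 2), Add(4, -80)) = Mul(Rational(1, 2), -76) = -38)
Function('P')(I, Y) = Pow(Add(4, Y), 2) (Function('P')(I, Y) = Pow(Add(Y, 4), 2) = Pow(Add(4, Y), 2))
Pow(Add(-46571, Function('P')(Add(Mul(-7, Add(-2, Mul(-1, -2))), 7), E)), Rational(1, 2)) = Pow(Add(-46571, Pow(Add(4, -38), 2)), Rational(1, 2)) = Pow(Add(-46571, Pow(-34, 2)), Rational(1, 2)) = Pow(Add(-46571, 1156), Rational(1, 2)) = Pow(-45415, Rational(1, 2)) = Mul(I, Pow(45415, Rational(1, 2)))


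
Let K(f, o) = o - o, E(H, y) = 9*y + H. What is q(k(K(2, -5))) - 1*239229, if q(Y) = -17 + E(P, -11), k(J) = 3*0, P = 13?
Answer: -239332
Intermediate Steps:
E(H, y) = H + 9*y
K(f, o) = 0
k(J) = 0
q(Y) = -103 (q(Y) = -17 + (13 + 9*(-11)) = -17 + (13 - 99) = -17 - 86 = -103)
q(k(K(2, -5))) - 1*239229 = -103 - 1*239229 = -103 - 239229 = -239332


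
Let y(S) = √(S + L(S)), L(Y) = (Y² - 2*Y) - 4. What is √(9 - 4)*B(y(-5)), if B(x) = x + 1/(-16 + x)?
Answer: -8*√5/115 + 229*√130/230 ≈ 11.197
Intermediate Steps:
L(Y) = -4 + Y² - 2*Y
y(S) = √(-4 + S² - S) (y(S) = √(S + (-4 + S² - 2*S)) = √(-4 + S² - S))
√(9 - 4)*B(y(-5)) = √(9 - 4)*((1 + (√(-4 + (-5)² - 1*(-5)))² - 16*√(-4 + (-5)² - 1*(-5)))/(-16 + √(-4 + (-5)² - 1*(-5)))) = √5*((1 + (√(-4 + 25 + 5))² - 16*√(-4 + 25 + 5))/(-16 + √(-4 + 25 + 5))) = √5*((1 + (√26)² - 16*√26)/(-16 + √26)) = √5*((1 + 26 - 16*√26)/(-16 + √26)) = √5*((27 - 16*√26)/(-16 + √26)) = √5*(27 - 16*√26)/(-16 + √26)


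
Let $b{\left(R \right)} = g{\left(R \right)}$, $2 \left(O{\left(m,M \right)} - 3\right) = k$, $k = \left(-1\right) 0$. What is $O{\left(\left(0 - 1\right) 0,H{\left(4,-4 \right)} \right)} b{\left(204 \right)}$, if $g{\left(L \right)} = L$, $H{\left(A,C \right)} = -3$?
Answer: $612$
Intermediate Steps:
$k = 0$
$O{\left(m,M \right)} = 3$ ($O{\left(m,M \right)} = 3 + \frac{1}{2} \cdot 0 = 3 + 0 = 3$)
$b{\left(R \right)} = R$
$O{\left(\left(0 - 1\right) 0,H{\left(4,-4 \right)} \right)} b{\left(204 \right)} = 3 \cdot 204 = 612$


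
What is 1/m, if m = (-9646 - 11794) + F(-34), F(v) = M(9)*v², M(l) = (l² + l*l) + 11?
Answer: 1/178548 ≈ 5.6007e-6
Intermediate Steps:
M(l) = 11 + 2*l² (M(l) = (l² + l²) + 11 = 2*l² + 11 = 11 + 2*l²)
F(v) = 173*v² (F(v) = (11 + 2*9²)*v² = (11 + 2*81)*v² = (11 + 162)*v² = 173*v²)
m = 178548 (m = (-9646 - 11794) + 173*(-34)² = -21440 + 173*1156 = -21440 + 199988 = 178548)
1/m = 1/178548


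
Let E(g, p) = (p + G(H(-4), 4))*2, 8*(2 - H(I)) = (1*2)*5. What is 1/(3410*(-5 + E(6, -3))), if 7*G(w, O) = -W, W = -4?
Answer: -7/235290 ≈ -2.9751e-5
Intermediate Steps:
H(I) = ¾ (H(I) = 2 - 1*2*5/8 = 2 - 5/4 = ¾)
G(w, O) = 4/7 (G(w, O) = (-1*(-4))/7 = (⅐)*4 = 4/7)
E(g, p) = 8/7 + 2*p (E(g, p) = (p + 4/7)*2 = (4/7 + p)*2 = 8/7 + 2*p)
1/(3410*(-5 + E(6, -3))) = 1/(3410*(-5 + (8/7 + 2*(-3)))) = 1/(3410*(-5 + (8/7 - 6))) = 1/(3410*(-5 - 34/7)) = 1/(3410*(-69/7)) = 1/(-235290/7) = -7/235290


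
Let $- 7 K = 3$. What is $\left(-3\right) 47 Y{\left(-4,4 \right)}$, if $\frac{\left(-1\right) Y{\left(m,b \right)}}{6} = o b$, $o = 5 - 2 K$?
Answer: $\frac{138744}{7} \approx 19821.0$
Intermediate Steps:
$K = - \frac{3}{7}$ ($K = \left(- \frac{1}{7}\right) 3 = - \frac{3}{7} \approx -0.42857$)
$o = \frac{41}{7}$ ($o = 5 - - \frac{6}{7} = 5 + \frac{6}{7} = \frac{41}{7} \approx 5.8571$)
$Y{\left(m,b \right)} = - \frac{246 b}{7}$ ($Y{\left(m,b \right)} = - 6 \frac{41 b}{7} = - \frac{246 b}{7}$)
$\left(-3\right) 47 Y{\left(-4,4 \right)} = \left(-3\right) 47 \left(\left(- \frac{246}{7}\right) 4\right) = \left(-141\right) \left(- \frac{984}{7}\right) = \frac{138744}{7}$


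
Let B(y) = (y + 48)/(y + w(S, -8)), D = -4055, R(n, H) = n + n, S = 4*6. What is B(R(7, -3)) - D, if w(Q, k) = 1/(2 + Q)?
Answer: 1481687/365 ≈ 4059.4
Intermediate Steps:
S = 24
R(n, H) = 2*n
B(y) = (48 + y)/(1/26 + y) (B(y) = (y + 48)/(y + 1/(2 + 24)) = (48 + y)/(y + 1/26) = (48 + y)/(1/26 + y))
B(R(7, -3)) - D = 26*(48 + 2*7)/(1 + 26*(2*7)) - 1*(-4055) = 26*(48 + 14)/(1 + 26*14) + 4055 = 26*62/(1 + 364) + 4055 = 26*62/365 + 4055 = 26*(1/365)*62 + 4055 = 1612/365 + 4055 = 1481687/365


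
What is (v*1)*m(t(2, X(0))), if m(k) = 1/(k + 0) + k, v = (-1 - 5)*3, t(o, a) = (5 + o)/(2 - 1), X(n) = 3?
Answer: -900/7 ≈ -128.57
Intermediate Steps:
t(o, a) = 5 + o (t(o, a) = (5 + o)/1 = (5 + o)*1 = 5 + o)
v = -18 (v = -6*3 = -18)
m(k) = k + 1/k (m(k) = 1/k + k = k + 1/k)
(v*1)*m(t(2, X(0))) = (-18*1)*((5 + 2) + 1/(5 + 2)) = -18*(7 + 1/7) = -18*(7 + ⅐) = -18*50/7 = -900/7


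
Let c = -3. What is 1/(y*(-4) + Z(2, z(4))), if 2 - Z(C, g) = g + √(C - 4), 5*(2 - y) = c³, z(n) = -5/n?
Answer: -10540/278529 + 400*I*√2/278529 ≈ -0.037842 + 0.002031*I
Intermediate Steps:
y = 37/5 (y = 2 - ⅕*(-3)³ = 2 - ⅕*(-27) = 2 + 27/5 = 37/5 ≈ 7.4000)
Z(C, g) = 2 - g - √(-4 + C) (Z(C, g) = 2 - (g + √(C - 4)) = 2 - (g + √(-4 + C)) = 2 + (-g - √(-4 + C)) = 2 - g - √(-4 + C))
1/(y*(-4) + Z(2, z(4))) = 1/((37/5)*(-4) + (2 - (-5)/4 - √(-4 + 2))) = 1/(-148/5 + (2 - (-5)/4 - √(-2))) = 1/(-148/5 + (2 - 1*(-5/4) - I*√2)) = 1/(-148/5 + (2 + 5/4 - I*√2)) = 1/(-148/5 + (13/4 - I*√2)) = 1/(-527/20 - I*√2)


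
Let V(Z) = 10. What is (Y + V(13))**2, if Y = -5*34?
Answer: 25600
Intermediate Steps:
Y = -170
(Y + V(13))**2 = (-170 + 10)**2 = (-160)**2 = 25600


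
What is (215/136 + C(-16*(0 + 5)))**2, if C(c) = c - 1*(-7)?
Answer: 94342369/18496 ≈ 5100.7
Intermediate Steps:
C(c) = 7 + c (C(c) = c + 7 = 7 + c)
(215/136 + C(-16*(0 + 5)))**2 = (215/136 + (7 - 16*(0 + 5)))**2 = (215*(1/136) + (7 - 16*5))**2 = (215/136 + (7 - 80))**2 = (215/136 - 73)**2 = (-9713/136)**2 = 94342369/18496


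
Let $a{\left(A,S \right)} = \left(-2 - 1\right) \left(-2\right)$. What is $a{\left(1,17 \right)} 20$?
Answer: $120$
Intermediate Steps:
$a{\left(A,S \right)} = 6$ ($a{\left(A,S \right)} = \left(-3\right) \left(-2\right) = 6$)
$a{\left(1,17 \right)} 20 = 6 \cdot 20 = 120$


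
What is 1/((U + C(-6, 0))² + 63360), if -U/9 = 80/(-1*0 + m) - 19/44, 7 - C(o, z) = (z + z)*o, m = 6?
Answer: 1936/145714561 ≈ 1.3286e-5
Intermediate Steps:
C(o, z) = 7 - 2*o*z (C(o, z) = 7 - (z + z)*o = 7 - 2*z*o = 7 - 2*o*z)
U = -5109/44 (U = -9*(80/(-1*0 + 6) - 19/44) = -9*(80/(0 + 6) - 19*1/44) = -9*(80/6 - 19/44) = -9*(80*(⅙) - 19/44) = -9*(40/3 - 19/44) = -9*1703/132 = -5109/44 ≈ -116.11)
1/((U + C(-6, 0))² + 63360) = 1/((-5109/44 + (7 - 2*(-6)*0))² + 63360) = 1/((-5109/44 + (7 + 0))² + 63360) = 1/((-5109/44 + 7)² + 63360) = 1/((-4801/44)² + 63360) = 1/(23049601/1936 + 63360) = 1/(145714561/1936) = 1936/145714561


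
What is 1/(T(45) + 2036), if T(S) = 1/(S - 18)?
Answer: 27/54973 ≈ 0.00049115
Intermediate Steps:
T(S) = 1/(-18 + S)
1/(T(45) + 2036) = 1/(1/(-18 + 45) + 2036) = 1/(1/27 + 2036) = 1/(54973/27) = 27/54973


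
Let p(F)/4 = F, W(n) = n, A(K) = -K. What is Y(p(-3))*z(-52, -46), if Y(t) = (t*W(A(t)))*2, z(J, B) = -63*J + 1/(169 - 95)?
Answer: -34909200/37 ≈ -9.4349e+5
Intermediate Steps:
p(F) = 4*F
z(J, B) = 1/74 - 63*J (z(J, B) = -63*J + 1/74 = 1/74 - 63*J)
Y(t) = -2*t**2 (Y(t) = (t*(-t))*2 = -t**2*2 = -2*t**2)
Y(p(-3))*z(-52, -46) = (-2*(4*(-3))**2)*(1/74 - 63*(-52)) = (-2*(-12)**2)*(1/74 + 3276) = -2*144*(242425/74) = -288*242425/74 = -34909200/37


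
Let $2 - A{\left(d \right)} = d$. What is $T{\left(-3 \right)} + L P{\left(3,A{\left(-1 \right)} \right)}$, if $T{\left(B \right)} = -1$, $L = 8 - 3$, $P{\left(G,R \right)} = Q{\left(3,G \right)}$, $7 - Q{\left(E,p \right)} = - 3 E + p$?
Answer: $64$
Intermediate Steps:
$A{\left(d \right)} = 2 - d$
$Q{\left(E,p \right)} = 7 - p + 3 E$ ($Q{\left(E,p \right)} = 7 - \left(- 3 E + p\right) = 7 - \left(p - 3 E\right) = 7 + \left(- p + 3 E\right) = 7 - p + 3 E$)
$P{\left(G,R \right)} = 16 - G$ ($P{\left(G,R \right)} = 7 - G + 3 \cdot 3 = 7 - G + 9 = 16 - G$)
$L = 5$ ($L = 8 - 3 = 5$)
$T{\left(-3 \right)} + L P{\left(3,A{\left(-1 \right)} \right)} = -1 + 5 \left(16 - 3\right) = -1 + 5 \cdot 13 = -1 + 65 = 64$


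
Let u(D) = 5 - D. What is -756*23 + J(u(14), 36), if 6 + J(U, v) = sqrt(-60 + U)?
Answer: -17394 + I*sqrt(69) ≈ -17394.0 + 8.3066*I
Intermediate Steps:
J(U, v) = -6 + sqrt(-60 + U)
-756*23 + J(u(14), 36) = -756*23 + (-6 + sqrt(-60 + (5 - 1*14))) = -17388 + (-6 + sqrt(-60 + (5 - 14))) = -17388 + (-6 + sqrt(-60 - 9)) = -17388 + (-6 + sqrt(-69)) = -17388 + (-6 + I*sqrt(69)) = -17394 + I*sqrt(69)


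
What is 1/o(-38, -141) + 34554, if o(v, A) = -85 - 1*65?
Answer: 5183099/150 ≈ 34554.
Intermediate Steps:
o(v, A) = -150 (o(v, A) = -85 - 65 = -150)
1/o(-38, -141) + 34554 = 1/(-150) + 34554 = -1/150 + 34554 = 5183099/150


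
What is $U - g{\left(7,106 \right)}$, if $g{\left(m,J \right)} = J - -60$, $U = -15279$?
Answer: $-15445$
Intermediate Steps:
$g{\left(m,J \right)} = 60 + J$ ($g{\left(m,J \right)} = J + 60 = 60 + J$)
$U - g{\left(7,106 \right)} = -15279 - \left(60 + 106\right) = -15279 - 166 = -15445$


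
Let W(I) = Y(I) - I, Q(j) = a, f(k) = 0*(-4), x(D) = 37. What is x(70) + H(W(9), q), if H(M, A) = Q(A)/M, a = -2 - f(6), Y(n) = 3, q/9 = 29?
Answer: 112/3 ≈ 37.333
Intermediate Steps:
q = 261 (q = 9*29 = 261)
f(k) = 0
a = -2 (a = -2 - 1*0 = -2 + 0 = -2)
Q(j) = -2
W(I) = 3 - I
H(M, A) = -2/M
x(70) + H(W(9), q) = 37 - 2/(3 - 1*9) = 37 - 2/(3 - 9) = 37 - 2/(-6) = 37 - 2*(-⅙) = 37 + ⅓ = 112/3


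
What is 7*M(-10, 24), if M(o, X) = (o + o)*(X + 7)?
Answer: -4340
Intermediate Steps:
M(o, X) = 2*o*(7 + X) (M(o, X) = (2*o)*(7 + X) = 2*o*(7 + X))
7*M(-10, 24) = 7*(2*(-10)*(7 + 24)) = 7*(2*(-10)*31) = 7*(-620) = -4340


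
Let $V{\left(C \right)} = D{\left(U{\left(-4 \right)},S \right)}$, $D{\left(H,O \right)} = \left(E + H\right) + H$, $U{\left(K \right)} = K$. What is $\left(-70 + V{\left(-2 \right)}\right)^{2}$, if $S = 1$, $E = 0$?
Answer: $6084$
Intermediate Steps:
$D{\left(H,O \right)} = 2 H$ ($D{\left(H,O \right)} = \left(0 + H\right) + H = H + H = 2 H$)
$V{\left(C \right)} = -8$ ($V{\left(C \right)} = 2 \left(-4\right) = -8$)
$\left(-70 + V{\left(-2 \right)}\right)^{2} = \left(-70 - 8\right)^{2} = \left(-78\right)^{2} = 6084$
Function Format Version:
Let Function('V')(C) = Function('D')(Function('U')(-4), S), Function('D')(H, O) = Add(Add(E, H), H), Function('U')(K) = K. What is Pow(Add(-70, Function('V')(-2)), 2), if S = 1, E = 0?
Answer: 6084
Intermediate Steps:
Function('D')(H, O) = Mul(2, H) (Function('D')(H, O) = Add(Add(0, H), H) = Add(H, H) = Mul(2, H))
Function('V')(C) = -8 (Function('V')(C) = Mul(2, -4) = -8)
Pow(Add(-70, Function('V')(-2)), 2) = Pow(Add(-70, -8), 2) = Pow(-78, 2) = 6084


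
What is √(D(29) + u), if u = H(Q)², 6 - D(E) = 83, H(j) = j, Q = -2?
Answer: I*√73 ≈ 8.544*I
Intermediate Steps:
D(E) = -77 (D(E) = 6 - 1*83 = 6 - 83 = -77)
u = 4 (u = (-2)² = 4)
√(D(29) + u) = √(-77 + 4) = √(-73) = I*√73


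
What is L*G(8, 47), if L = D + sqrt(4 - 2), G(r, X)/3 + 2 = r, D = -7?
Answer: -126 + 18*sqrt(2) ≈ -100.54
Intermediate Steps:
G(r, X) = -6 + 3*r
L = -7 + sqrt(2) (L = -7 + sqrt(4 - 2) = -7 + sqrt(2) ≈ -5.5858)
L*G(8, 47) = (-7 + sqrt(2))*(-6 + 3*8) = (-7 + sqrt(2))*(-6 + 24) = (-7 + sqrt(2))*18 = -126 + 18*sqrt(2)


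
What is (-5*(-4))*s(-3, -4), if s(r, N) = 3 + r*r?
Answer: 240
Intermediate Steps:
s(r, N) = 3 + r**2
(-5*(-4))*s(-3, -4) = (-5*(-4))*(3 + (-3)**2) = 20*(3 + 9) = 20*12 = 240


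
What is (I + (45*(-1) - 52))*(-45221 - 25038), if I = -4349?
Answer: 312371514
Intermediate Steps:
(I + (45*(-1) - 52))*(-45221 - 25038) = (-4349 + (45*(-1) - 52))*(-45221 - 25038) = (-4349 + (-45 - 52))*(-70259) = (-4349 - 97)*(-70259) = -4446*(-70259) = 312371514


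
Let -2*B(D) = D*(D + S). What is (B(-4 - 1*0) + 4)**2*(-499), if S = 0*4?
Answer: -7984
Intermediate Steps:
S = 0
B(D) = -D**2/2 (B(D) = -D*(D + 0)/2 = -D*D/2 = -D**2/2)
(B(-4 - 1*0) + 4)**2*(-499) = (-(-4 - 1*0)**2/2 + 4)**2*(-499) = (-(-4 + 0)**2/2 + 4)**2*(-499) = (-1/2*(-4)**2 + 4)**2*(-499) = (-1/2*16 + 4)**2*(-499) = (-8 + 4)**2*(-499) = (-4)**2*(-499) = 16*(-499) = -7984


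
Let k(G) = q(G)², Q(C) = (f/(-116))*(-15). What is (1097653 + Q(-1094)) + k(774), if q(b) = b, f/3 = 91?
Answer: 196824659/116 ≈ 1.6968e+6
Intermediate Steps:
f = 273 (f = 3*91 = 273)
Q(C) = 4095/116 (Q(C) = (273/(-116))*(-15) = (273*(-1/116))*(-15) = -273/116*(-15) = 4095/116)
k(G) = G²
(1097653 + Q(-1094)) + k(774) = (1097653 + 4095/116) + 774² = 127331843/116 + 599076 = 196824659/116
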